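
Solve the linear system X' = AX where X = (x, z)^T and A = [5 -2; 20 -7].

Coefficient matrix A = [[5, -2], [20, -7]].
Characteristic polynomial det(A - λI) = λ^2 + 2λ + 5 = 0.
Eigenvalues λ = -1 ± 2i (complex conjugate pair).
For λ=-1+2i: an eigenvector is (1,3) - i(0,1) = (1, 3 - i).
A real fundamental pair from Re and Im of e^((-1+2i)t)v: X_1 = e^(-t)(cos(2t)·(1,3) + sin(2t)·(0,1)), X_2 = e^(-t)(sin(2t)·(1,3) - cos(2t)·(0,1)).
General solution: c_1X_1 + c_2X_2.

x(t) = c_1e^(-t)cos(2t) + c_2e^(-t)sin(2t), z(t) = c_1e^(-t)sin(2t) + 3c_1e^(-t)cos(2t) + 3c_2e^(-t)sin(2t) - c_2e^(-t)cos(2t)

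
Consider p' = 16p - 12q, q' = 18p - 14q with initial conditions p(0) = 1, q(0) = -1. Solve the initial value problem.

p(t) = 5e^(4t) - 4e^(-2t), q(t) = 5e^(4t) - 6e^(-2t)

Coefficient matrix A = [[16, -12], [18, -14]].
Characteristic polynomial det(A - λI) = λ^2 - 2λ - 8 = 0.
Eigenvalues λ = 4, -2.
For λ=4: (A-λI) row 1 is [12, -12], so an eigenvector is (1, 1).
For λ=-2: (A-λI) row 1 is [18, -12], so an eigenvector is (2, 3).
General solution: C_1e^(4t)(1,1) + C_2e^(-2t)(2,3).
Applying p(0)=1, q(0)=-1 gives C_1=5, C_2=-2.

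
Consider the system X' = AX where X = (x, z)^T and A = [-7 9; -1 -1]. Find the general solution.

Coefficient matrix A = [[-7, 9], [-1, -1]].
Characteristic polynomial det(A - λI) = λ^2 + 8λ + 16 = 0.
Single eigenvalue λ = -4 with algebraic multiplicity 2.
Eigenvector v = (-3,-1); generalized eigenvector w with (A-λI)w=v is (-2,-1).
General solution: e^(-4t)[C_1·v + C_2·(t·v + w)].

x(t) = -3C_1e^(-4t) - 3C_2te^(-4t) - 2C_2e^(-4t), z(t) = -C_1e^(-4t) - C_2te^(-4t) - C_2e^(-4t)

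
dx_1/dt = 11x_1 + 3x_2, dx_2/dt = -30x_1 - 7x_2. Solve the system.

x_1(t) = -c_1e^(2t)cos(3t) - c_2e^(2t)sin(3t), x_2(t) = c_1e^(2t)sin(3t) + 3c_1e^(2t)cos(3t) + 3c_2e^(2t)sin(3t) - c_2e^(2t)cos(3t)

Coefficient matrix A = [[11, 3], [-30, -7]].
Characteristic polynomial det(A - λI) = λ^2 - 4λ + 13 = 0.
Eigenvalues λ = 2 ± 3i (complex conjugate pair).
For λ=2+3i: an eigenvector is (-1,3) - i(0,1) = (-1, 3 - i).
A real fundamental pair from Re and Im of e^((2+3i)t)v: X_1 = e^(2t)(cos(3t)·(-1,3) + sin(3t)·(0,1)), X_2 = e^(2t)(sin(3t)·(-1,3) - cos(3t)·(0,1)).
General solution: c_1X_1 + c_2X_2.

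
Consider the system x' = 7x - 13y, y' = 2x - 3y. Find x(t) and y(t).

Coefficient matrix A = [[7, -13], [2, -3]].
Characteristic polynomial det(A - λI) = λ^2 - 4λ + 5 = 0.
Eigenvalues λ = 2 ± i (complex conjugate pair).
For λ=2+i: an eigenvector is (-2,-1) - i(3,1) = (-2 - 3i, -1 - i).
A real fundamental pair from Re and Im of e^((2+i)t)v: X_1 = e^(2t)(cos(t)·(-2,-1) + sin(t)·(3,1)), X_2 = e^(2t)(sin(t)·(-2,-1) - cos(t)·(3,1)).
General solution: c_1X_1 + c_2X_2.

x(t) = 3c_1e^(2t)sin(t) - 2c_1e^(2t)cos(t) - 2c_2e^(2t)sin(t) - 3c_2e^(2t)cos(t), y(t) = c_1e^(2t)sin(t) - c_1e^(2t)cos(t) - c_2e^(2t)sin(t) - c_2e^(2t)cos(t)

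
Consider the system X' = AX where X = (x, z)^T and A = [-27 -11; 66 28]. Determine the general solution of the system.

x(t) = -K_1e^(-5t) - K_2e^(6t), z(t) = 2K_1e^(-5t) + 3K_2e^(6t)

Coefficient matrix A = [[-27, -11], [66, 28]].
Characteristic polynomial det(A - λI) = λ^2 - λ - 30 = 0.
Eigenvalues λ = -5, 6.
For λ=-5: (A-λI) row 1 is [-22, -11], so an eigenvector is (-1, 2).
For λ=6: (A-λI) row 1 is [-33, -11], so an eigenvector is (-1, 3).
General solution: K_1e^(-5t)(-1,2) + K_2e^(6t)(-1,3).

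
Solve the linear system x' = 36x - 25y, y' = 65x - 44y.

Coefficient matrix A = [[36, -25], [65, -44]].
Characteristic polynomial det(A - λI) = λ^2 + 8λ + 41 = 0.
Eigenvalues λ = -4 ± 5i (complex conjugate pair).
For λ=-4+5i: an eigenvector is (1,2) - i(-2,-3) = (1 + 2i, 2 + 3i).
A real fundamental pair from Re and Im of e^((-4+5i)t)v: X_1 = e^(-4t)(cos(5t)·(1,2) + sin(5t)·(-2,-3)), X_2 = e^(-4t)(sin(5t)·(1,2) - cos(5t)·(-2,-3)).
General solution: c_1X_1 + c_2X_2.

x(t) = -2c_1e^(-4t)sin(5t) + c_1e^(-4t)cos(5t) + c_2e^(-4t)sin(5t) + 2c_2e^(-4t)cos(5t), y(t) = -3c_1e^(-4t)sin(5t) + 2c_1e^(-4t)cos(5t) + 2c_2e^(-4t)sin(5t) + 3c_2e^(-4t)cos(5t)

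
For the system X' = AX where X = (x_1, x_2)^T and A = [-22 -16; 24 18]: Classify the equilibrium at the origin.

saddle

A = [[-22,-16],[24,18]]; det(A-λI) = λ^2 + 4λ - 12.
λ = 2, -6: opposite signs.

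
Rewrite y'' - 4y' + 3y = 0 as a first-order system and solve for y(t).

y(t) = c_1e^(3t) + c_2e^(t)

Let x_1 = y, x_2 = y'. Then x_1' = x_2 and x_2' = -3x_1 + 4x_2.
A = [[0,1],[-3,4]]; det(A-λI) = λ^2 - 4λ + 3.
Eigenvalues λ = 3, 1 with eigenvectors (1,3), (1,1).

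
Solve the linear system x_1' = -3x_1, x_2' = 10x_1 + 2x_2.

x_1(t) = K_1e^(-3t), x_2(t) = -2K_1e^(-3t) - K_2e^(2t)

Coefficient matrix A = [[-3, 0], [10, 2]].
Characteristic polynomial det(A - λI) = λ^2 + λ - 6 = 0.
Eigenvalues λ = -3, 2.
For λ=-3: (A-λI) row 2 is [10, 5], so an eigenvector is (1, -2).
For λ=2: (A-λI) row 1 is [-5, 0], so an eigenvector is (0, -1).
General solution: K_1e^(-3t)(1,-2) + K_2e^(2t)(0,-1).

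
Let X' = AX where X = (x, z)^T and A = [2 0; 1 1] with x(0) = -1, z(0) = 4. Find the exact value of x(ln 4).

A = [[2,0],[1,1]]; eigenvalues λ = 1, 2.
Eigenvectors: (0,-1) for λ=1, (1,1) for λ=2.
From the initial condition, c_1 = -5, c_2 = -1.
x(ln 4) = (-5)(4^1)(0) + (-1)(4^2)(1) = -16.

-16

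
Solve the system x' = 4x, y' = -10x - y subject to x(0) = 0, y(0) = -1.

x(t) = 0, y(t) = -e^(-t)

Coefficient matrix A = [[4, 0], [-10, -1]].
Characteristic polynomial det(A - λI) = λ^2 - 3λ - 4 = 0.
Eigenvalues λ = -1, 4.
For λ=-1: (A-λI) row 1 is [5, 0], so an eigenvector is (0, -1).
For λ=4: (A-λI) row 2 is [-10, -5], so an eigenvector is (1, -2).
General solution: C_1e^(-t)(0,-1) + C_2e^(4t)(1,-2).
Applying x(0)=0, y(0)=-1 gives C_1=1, C_2=0.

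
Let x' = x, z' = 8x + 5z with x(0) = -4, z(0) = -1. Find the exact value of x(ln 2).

-8

A = [[1,0],[8,5]]; eigenvalues λ = 5, 1.
Eigenvectors: (0,-1) for λ=5, (1,-2) for λ=1.
From the initial condition, c_1 = 9, c_2 = -4.
x(ln 2) = (9)(2^5)(0) + (-4)(2^1)(1) = -8.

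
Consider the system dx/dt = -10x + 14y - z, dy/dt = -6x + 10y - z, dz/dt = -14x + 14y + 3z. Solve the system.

x(t) = K_1e^(4t) - 2K_2e^(-4t) + K_3e^(3t), y(t) = K_1e^(4t) - K_2e^(-4t) + K_3e^(3t), z(t) = -2K_2e^(-4t) + K_3e^(3t)

Coefficient matrix A = [[-10, 14, -1], [-6, 10, -1], [-14, 14, 3]].
det(A - λI) = 0 gives eigenvalues λ = 4, -4, 3.
For λ=4: eigenvector (1,1,0).
For λ=-4: eigenvector (-2,-1,-2).
For λ=3: eigenvector (1,1,1).
General solution: K_1e^(4t)(1,1,0) + K_2e^(-4t)(-2,-1,-2) + K_3e^(3t)(1,1,1).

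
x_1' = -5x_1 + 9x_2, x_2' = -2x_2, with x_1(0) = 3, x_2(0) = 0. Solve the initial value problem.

Coefficient matrix A = [[-5, 9], [0, -2]].
Characteristic polynomial det(A - λI) = λ^2 + 7λ + 10 = 0.
Eigenvalues λ = -2, -5.
For λ=-2: (A-λI) row 1 is [-3, 9], so an eigenvector is (-3, -1).
For λ=-5: (A-λI) row 1 is [0, 9], so an eigenvector is (1, 0).
General solution: K_1e^(-2t)(-3,-1) + K_2e^(-5t)(1,0).
Applying x_1(0)=3, x_2(0)=0 gives K_1=0, K_2=3.

x_1(t) = 3e^(-5t), x_2(t) = 0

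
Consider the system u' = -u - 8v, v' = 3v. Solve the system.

Coefficient matrix A = [[-1, -8], [0, 3]].
Characteristic polynomial det(A - λI) = λ^2 - 2λ - 3 = 0.
Eigenvalues λ = 3, -1.
For λ=3: (A-λI) row 1 is [-4, -8], so an eigenvector is (2, -1).
For λ=-1: (A-λI) row 1 is [0, -8], so an eigenvector is (-1, 0).
General solution: c_1e^(3t)(2,-1) + c_2e^(-t)(-1,0).

u(t) = 2c_1e^(3t) - c_2e^(-t), v(t) = -c_1e^(3t)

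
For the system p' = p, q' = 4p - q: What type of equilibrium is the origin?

saddle

A = [[1,0],[4,-1]]; det(A-λI) = λ^2 - 1.
λ = -1, 1: opposite signs.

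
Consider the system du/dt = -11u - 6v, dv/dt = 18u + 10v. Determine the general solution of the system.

Coefficient matrix A = [[-11, -6], [18, 10]].
Characteristic polynomial det(A - λI) = λ^2 + λ - 2 = 0.
Eigenvalues λ = 1, -2.
For λ=1: (A-λI) row 1 is [-12, -6], so an eigenvector is (-1, 2).
For λ=-2: (A-λI) row 1 is [-9, -6], so an eigenvector is (-2, 3).
General solution: C_1e^(t)(-1,2) + C_2e^(-2t)(-2,3).

u(t) = -C_1e^(t) - 2C_2e^(-2t), v(t) = 2C_1e^(t) + 3C_2e^(-2t)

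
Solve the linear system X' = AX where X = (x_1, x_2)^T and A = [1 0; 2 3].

Coefficient matrix A = [[1, 0], [2, 3]].
Characteristic polynomial det(A - λI) = λ^2 - 4λ + 3 = 0.
Eigenvalues λ = 1, 3.
For λ=1: (A-λI) row 2 is [2, 2], so an eigenvector is (-1, 1).
For λ=3: (A-λI) row 1 is [-2, 0], so an eigenvector is (0, -1).
General solution: c_1e^(t)(-1,1) + c_2e^(3t)(0,-1).

x_1(t) = -c_1e^(t), x_2(t) = c_1e^(t) - c_2e^(3t)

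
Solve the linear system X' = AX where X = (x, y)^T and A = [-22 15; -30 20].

Coefficient matrix A = [[-22, 15], [-30, 20]].
Characteristic polynomial det(A - λI) = λ^2 + 2λ + 10 = 0.
Eigenvalues λ = -1 ± 3i (complex conjugate pair).
For λ=-1+3i: an eigenvector is (2,3) - i(1,1) = (2 - i, 3 - i).
A real fundamental pair from Re and Im of e^((-1+3i)t)v: X_1 = e^(-t)(cos(3t)·(2,3) + sin(3t)·(1,1)), X_2 = e^(-t)(sin(3t)·(2,3) - cos(3t)·(1,1)).
General solution: c_1X_1 + c_2X_2.

x(t) = c_1e^(-t)sin(3t) + 2c_1e^(-t)cos(3t) + 2c_2e^(-t)sin(3t) - c_2e^(-t)cos(3t), y(t) = c_1e^(-t)sin(3t) + 3c_1e^(-t)cos(3t) + 3c_2e^(-t)sin(3t) - c_2e^(-t)cos(3t)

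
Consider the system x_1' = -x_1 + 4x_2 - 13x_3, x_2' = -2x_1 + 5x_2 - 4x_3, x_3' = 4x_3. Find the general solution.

x_1(t) = c_1e^(3t) + 2c_2e^(t) - c_3e^(4t), x_2(t) = c_1e^(3t) + c_2e^(t) + 2c_3e^(4t), x_3(t) = c_3e^(4t)

Coefficient matrix A = [[-1, 4, -13], [-2, 5, -4], [0, 0, 4]].
det(A - λI) = 0 gives eigenvalues λ = 3, 1, 4.
For λ=3: eigenvector (1,1,0).
For λ=1: eigenvector (2,1,0).
For λ=4: eigenvector (-1,2,1).
General solution: c_1e^(3t)(1,1,0) + c_2e^(t)(2,1,0) + c_3e^(4t)(-1,2,1).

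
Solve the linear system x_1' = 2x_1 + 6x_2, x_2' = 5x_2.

Coefficient matrix A = [[2, 6], [0, 5]].
Characteristic polynomial det(A - λI) = λ^2 - 7λ + 10 = 0.
Eigenvalues λ = 5, 2.
For λ=5: (A-λI) row 1 is [-3, 6], so an eigenvector is (-2, -1).
For λ=2: (A-λI) row 1 is [0, 6], so an eigenvector is (1, 0).
General solution: c_1e^(5t)(-2,-1) + c_2e^(2t)(1,0).

x_1(t) = -2c_1e^(5t) + c_2e^(2t), x_2(t) = -c_1e^(5t)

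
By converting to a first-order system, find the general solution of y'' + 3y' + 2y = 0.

y(t) = K_1e^(-t) + K_2e^(-2t)

Let x_1 = y, x_2 = y'. Then x_1' = x_2 and x_2' = -2x_1 - 3x_2.
A = [[0,1],[-2,-3]]; det(A-λI) = λ^2 + 3λ + 2.
Eigenvalues λ = -1, -2 with eigenvectors (1,-1), (1,-2).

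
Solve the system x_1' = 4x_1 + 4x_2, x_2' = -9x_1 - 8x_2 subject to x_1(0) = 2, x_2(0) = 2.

x_1(t) = 20te^(-2t) + 2e^(-2t), x_2(t) = -30te^(-2t) + 2e^(-2t)

Coefficient matrix A = [[4, 4], [-9, -8]].
Characteristic polynomial det(A - λI) = λ^2 + 4λ + 4 = 0.
Single eigenvalue λ = -2 with algebraic multiplicity 2.
Eigenvector v = (2,-3); generalized eigenvector w with (A-λI)w=v is (1,-1).
General solution: e^(-2t)[c_1·v + c_2·(t·v + w)].
Applying x_1(0)=2, x_2(0)=2 gives c_1=-4, c_2=10.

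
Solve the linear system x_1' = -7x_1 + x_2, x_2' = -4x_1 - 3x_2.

x_1(t) = C_1e^(-5t) + C_2te^(-5t) + C_2e^(-5t), x_2(t) = 2C_1e^(-5t) + 2C_2te^(-5t) + 3C_2e^(-5t)

Coefficient matrix A = [[-7, 1], [-4, -3]].
Characteristic polynomial det(A - λI) = λ^2 + 10λ + 25 = 0.
Single eigenvalue λ = -5 with algebraic multiplicity 2.
Eigenvector v = (1,2); generalized eigenvector w with (A-λI)w=v is (1,3).
General solution: e^(-5t)[C_1·v + C_2·(t·v + w)].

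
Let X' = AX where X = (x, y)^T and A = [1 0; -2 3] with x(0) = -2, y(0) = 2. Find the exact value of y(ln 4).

A = [[1,0],[-2,3]]; eigenvalues λ = 3, 1.
Eigenvectors: (0,-1) for λ=3, (1,1) for λ=1.
From the initial condition, c_1 = -4, c_2 = -2.
y(ln 4) = (-4)(4^3)(-1) + (-2)(4^1)(1) = 248.

248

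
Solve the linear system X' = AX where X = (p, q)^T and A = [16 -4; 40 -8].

Coefficient matrix A = [[16, -4], [40, -8]].
Characteristic polynomial det(A - λI) = λ^2 - 8λ + 32 = 0.
Eigenvalues λ = 4 ± 4i (complex conjugate pair).
For λ=4+4i: an eigenvector is (1,3) - i(0,1) = (1, 3 - i).
A real fundamental pair from Re and Im of e^((4+4i)t)v: X_1 = e^(4t)(cos(4t)·(1,3) + sin(4t)·(0,1)), X_2 = e^(4t)(sin(4t)·(1,3) - cos(4t)·(0,1)).
General solution: K_1X_1 + K_2X_2.

p(t) = K_1e^(4t)cos(4t) + K_2e^(4t)sin(4t), q(t) = K_1e^(4t)sin(4t) + 3K_1e^(4t)cos(4t) + 3K_2e^(4t)sin(4t) - K_2e^(4t)cos(4t)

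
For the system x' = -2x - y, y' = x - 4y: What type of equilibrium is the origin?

stable improper node

A = [[-2,-1],[1,-4]]; det(A-λI) = λ^2 + 6λ + 9.
repeated λ = -3 with a single eigenvector.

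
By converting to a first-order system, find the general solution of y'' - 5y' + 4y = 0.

y(t) = K_1e^(t) + K_2e^(4t)

Let x_1 = y, x_2 = y'. Then x_1' = x_2 and x_2' = -4x_1 + 5x_2.
A = [[0,1],[-4,5]]; det(A-λI) = λ^2 - 5λ + 4.
Eigenvalues λ = 1, 4 with eigenvectors (1,1), (1,4).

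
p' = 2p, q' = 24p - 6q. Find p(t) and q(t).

Coefficient matrix A = [[2, 0], [24, -6]].
Characteristic polynomial det(A - λI) = λ^2 + 4λ - 12 = 0.
Eigenvalues λ = 2, -6.
For λ=2: (A-λI) row 2 is [24, -8], so an eigenvector is (1, 3).
For λ=-6: (A-λI) row 1 is [8, 0], so an eigenvector is (0, 1).
General solution: K_1e^(2t)(1,3) + K_2e^(-6t)(0,1).

p(t) = K_1e^(2t), q(t) = 3K_1e^(2t) + K_2e^(-6t)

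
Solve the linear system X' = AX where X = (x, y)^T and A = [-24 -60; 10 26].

x(t) = -3c_1e^(-4t) - 2c_2e^(6t), y(t) = c_1e^(-4t) + c_2e^(6t)

Coefficient matrix A = [[-24, -60], [10, 26]].
Characteristic polynomial det(A - λI) = λ^2 - 2λ - 24 = 0.
Eigenvalues λ = -4, 6.
For λ=-4: (A-λI) row 1 is [-20, -60], so an eigenvector is (-3, 1).
For λ=6: (A-λI) row 1 is [-30, -60], so an eigenvector is (-2, 1).
General solution: c_1e^(-4t)(-3,1) + c_2e^(6t)(-2,1).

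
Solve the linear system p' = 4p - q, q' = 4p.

p(t) = -c_1e^(2t) - c_2te^(2t), q(t) = -2c_1e^(2t) - 2c_2te^(2t) + c_2e^(2t)

Coefficient matrix A = [[4, -1], [4, 0]].
Characteristic polynomial det(A - λI) = λ^2 - 4λ + 4 = 0.
Single eigenvalue λ = 2 with algebraic multiplicity 2.
Eigenvector v = (-1,-2); generalized eigenvector w with (A-λI)w=v is (0,1).
General solution: e^(2t)[c_1·v + c_2·(t·v + w)].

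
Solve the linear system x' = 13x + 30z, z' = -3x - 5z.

x(t) = -c_1e^(4t)sin(3t) + 3c_1e^(4t)cos(3t) + 3c_2e^(4t)sin(3t) + c_2e^(4t)cos(3t), z(t) = -c_1e^(4t)cos(3t) - c_2e^(4t)sin(3t)

Coefficient matrix A = [[13, 30], [-3, -5]].
Characteristic polynomial det(A - λI) = λ^2 - 8λ + 25 = 0.
Eigenvalues λ = 4 ± 3i (complex conjugate pair).
For λ=4+3i: an eigenvector is (3,-1) - i(-1,0) = (3 + i, -1).
A real fundamental pair from Re and Im of e^((4+3i)t)v: X_1 = e^(4t)(cos(3t)·(3,-1) + sin(3t)·(-1,0)), X_2 = e^(4t)(sin(3t)·(3,-1) - cos(3t)·(-1,0)).
General solution: c_1X_1 + c_2X_2.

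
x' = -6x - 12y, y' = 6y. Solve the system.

Coefficient matrix A = [[-6, -12], [0, 6]].
Characteristic polynomial det(A - λI) = λ^2 - 36 = 0.
Eigenvalues λ = 6, -6.
For λ=6: (A-λI) row 1 is [-12, -12], so an eigenvector is (-1, 1).
For λ=-6: (A-λI) row 1 is [0, -12], so an eigenvector is (-1, 0).
General solution: c_1e^(6t)(-1,1) + c_2e^(-6t)(-1,0).

x(t) = -c_1e^(6t) - c_2e^(-6t), y(t) = c_1e^(6t)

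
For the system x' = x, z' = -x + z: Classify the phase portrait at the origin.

A = [[1,0],[-1,1]]; det(A-λI) = λ^2 - 2λ + 1.
repeated λ = 1 with a single eigenvector.

unstable improper node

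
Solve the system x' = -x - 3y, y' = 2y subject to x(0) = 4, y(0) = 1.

x(t) = -e^(2t) + 5e^(-t), y(t) = e^(2t)

Coefficient matrix A = [[-1, -3], [0, 2]].
Characteristic polynomial det(A - λI) = λ^2 - λ - 2 = 0.
Eigenvalues λ = 2, -1.
For λ=2: (A-λI) row 1 is [-3, -3], so an eigenvector is (-1, 1).
For λ=-1: (A-λI) row 1 is [0, -3], so an eigenvector is (-1, 0).
General solution: C_1e^(2t)(-1,1) + C_2e^(-t)(-1,0).
Applying x(0)=4, y(0)=1 gives C_1=1, C_2=-5.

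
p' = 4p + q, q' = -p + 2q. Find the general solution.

Coefficient matrix A = [[4, 1], [-1, 2]].
Characteristic polynomial det(A - λI) = λ^2 - 6λ + 9 = 0.
Single eigenvalue λ = 3 with algebraic multiplicity 2.
Eigenvector v = (-1,1); generalized eigenvector w with (A-λI)w=v is (-2,1).
General solution: e^(3t)[c_1·v + c_2·(t·v + w)].

p(t) = -c_1e^(3t) - c_2te^(3t) - 2c_2e^(3t), q(t) = c_1e^(3t) + c_2te^(3t) + c_2e^(3t)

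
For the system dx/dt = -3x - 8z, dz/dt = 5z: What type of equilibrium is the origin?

saddle

A = [[-3,-8],[0,5]]; det(A-λI) = λ^2 - 2λ - 15.
λ = -3, 5: opposite signs.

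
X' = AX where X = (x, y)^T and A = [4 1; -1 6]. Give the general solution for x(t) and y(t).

Coefficient matrix A = [[4, 1], [-1, 6]].
Characteristic polynomial det(A - λI) = λ^2 - 10λ + 25 = 0.
Single eigenvalue λ = 5 with algebraic multiplicity 2.
Eigenvector v = (-1,-1); generalized eigenvector w with (A-λI)w=v is (-1,-2).
General solution: e^(5t)[K_1·v + K_2·(t·v + w)].

x(t) = -K_1e^(5t) - K_2te^(5t) - K_2e^(5t), y(t) = -K_1e^(5t) - K_2te^(5t) - 2K_2e^(5t)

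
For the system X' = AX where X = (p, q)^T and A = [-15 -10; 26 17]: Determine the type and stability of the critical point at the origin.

unstable spiral

A = [[-15,-10],[26,17]]; det(A-λI) = λ^2 - 2λ + 5.
λ = 1 ± 2i: positive real part.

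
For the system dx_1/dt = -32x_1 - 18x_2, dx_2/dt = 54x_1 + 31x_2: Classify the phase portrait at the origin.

saddle

A = [[-32,-18],[54,31]]; det(A-λI) = λ^2 + λ - 20.
λ = 4, -5: opposite signs.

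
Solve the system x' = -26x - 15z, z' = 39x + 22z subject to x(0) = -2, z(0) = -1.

x(t) = 21e^(-2t)sin(3t) - 2e^(-2t)cos(3t), z(t) = -34e^(-2t)sin(3t) - e^(-2t)cos(3t)

Coefficient matrix A = [[-26, -15], [39, 22]].
Characteristic polynomial det(A - λI) = λ^2 + 4λ + 13 = 0.
Eigenvalues λ = -2 ± 3i (complex conjugate pair).
For λ=-2+3i: an eigenvector is (1,-2) - i(2,-3) = (1 - 2i, -2 + 3i).
A real fundamental pair from Re and Im of e^((-2+3i)t)v: X_1 = e^(-2t)(cos(3t)·(1,-2) + sin(3t)·(2,-3)), X_2 = e^(-2t)(sin(3t)·(1,-2) - cos(3t)·(2,-3)).
General solution: K_1X_1 + K_2X_2.
Applying x(0)=-2, z(0)=-1 gives K_1=8, K_2=5.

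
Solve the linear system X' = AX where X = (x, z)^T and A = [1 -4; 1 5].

x(t) = -2c_1e^(3t) - 2c_2te^(3t) + c_2e^(3t), z(t) = c_1e^(3t) + c_2te^(3t)

Coefficient matrix A = [[1, -4], [1, 5]].
Characteristic polynomial det(A - λI) = λ^2 - 6λ + 9 = 0.
Single eigenvalue λ = 3 with algebraic multiplicity 2.
Eigenvector v = (-2,1); generalized eigenvector w with (A-λI)w=v is (1,0).
General solution: e^(3t)[c_1·v + c_2·(t·v + w)].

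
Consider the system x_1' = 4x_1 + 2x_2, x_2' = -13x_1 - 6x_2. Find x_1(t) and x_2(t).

x_1(t) = C_1e^(-t)sin(t) - C_1e^(-t)cos(t) - C_2e^(-t)sin(t) - C_2e^(-t)cos(t), x_2(t) = -2C_1e^(-t)sin(t) + 3C_1e^(-t)cos(t) + 3C_2e^(-t)sin(t) + 2C_2e^(-t)cos(t)

Coefficient matrix A = [[4, 2], [-13, -6]].
Characteristic polynomial det(A - λI) = λ^2 + 2λ + 2 = 0.
Eigenvalues λ = -1 ± i (complex conjugate pair).
For λ=-1+i: an eigenvector is (-1,3) - i(1,-2) = (-1 - i, 3 + 2i).
A real fundamental pair from Re and Im of e^((-1+i)t)v: X_1 = e^(-t)(cos(t)·(-1,3) + sin(t)·(1,-2)), X_2 = e^(-t)(sin(t)·(-1,3) - cos(t)·(1,-2)).
General solution: C_1X_1 + C_2X_2.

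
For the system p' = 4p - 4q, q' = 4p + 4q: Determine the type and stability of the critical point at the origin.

A = [[4,-4],[4,4]]; det(A-λI) = λ^2 - 8λ + 32.
λ = 4 ± 4i: positive real part.

unstable spiral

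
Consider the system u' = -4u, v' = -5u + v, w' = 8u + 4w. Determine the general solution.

Coefficient matrix A = [[-4, 0, 0], [-5, 1, 0], [8, 0, 4]].
det(A - λI) = 0 gives eigenvalues λ = 4, -4, 1.
For λ=4: eigenvector (0,0,1).
For λ=-4: eigenvector (-1,-1,1).
For λ=1: eigenvector (0,1,0).
General solution: C_1e^(4t)(0,0,1) + C_2e^(-4t)(-1,-1,1) + C_3e^(t)(0,1,0).

u(t) = -C_2e^(-4t), v(t) = -C_2e^(-4t) + C_3e^(t), w(t) = C_1e^(4t) + C_2e^(-4t)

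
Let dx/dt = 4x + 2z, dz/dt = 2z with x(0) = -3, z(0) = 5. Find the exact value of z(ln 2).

A = [[4,2],[0,2]]; eigenvalues λ = 4, 2.
Eigenvectors: (1,0) for λ=4, (1,-1) for λ=2.
From the initial condition, c_1 = 2, c_2 = -5.
z(ln 2) = (2)(2^4)(0) + (-5)(2^2)(-1) = 20.

20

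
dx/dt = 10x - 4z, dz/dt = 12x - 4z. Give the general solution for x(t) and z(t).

Coefficient matrix A = [[10, -4], [12, -4]].
Characteristic polynomial det(A - λI) = λ^2 - 6λ + 8 = 0.
Eigenvalues λ = 2, 4.
For λ=2: (A-λI) row 1 is [8, -4], so an eigenvector is (-1, -2).
For λ=4: (A-λI) row 1 is [6, -4], so an eigenvector is (2, 3).
General solution: C_1e^(2t)(-1,-2) + C_2e^(4t)(2,3).

x(t) = -C_1e^(2t) + 2C_2e^(4t), z(t) = -2C_1e^(2t) + 3C_2e^(4t)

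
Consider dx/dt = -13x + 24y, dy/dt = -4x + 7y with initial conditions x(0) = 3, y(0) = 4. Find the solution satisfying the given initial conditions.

Coefficient matrix A = [[-13, 24], [-4, 7]].
Characteristic polynomial det(A - λI) = λ^2 + 6λ + 5 = 0.
Eigenvalues λ = -5, -1.
For λ=-5: (A-λI) row 1 is [-8, 24], so an eigenvector is (3, 1).
For λ=-1: (A-λI) row 1 is [-12, 24], so an eigenvector is (-2, -1).
General solution: K_1e^(-5t)(3,1) + K_2e^(-t)(-2,-1).
Applying x(0)=3, y(0)=4 gives K_1=-5, K_2=-9.

x(t) = 18e^(-t) - 15e^(-5t), y(t) = 9e^(-t) - 5e^(-5t)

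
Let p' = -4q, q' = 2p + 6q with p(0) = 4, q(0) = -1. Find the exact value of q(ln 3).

135

A = [[0,-4],[2,6]]; eigenvalues λ = 4, 2.
Eigenvectors: (1,-1) for λ=4, (-2,1) for λ=2.
From the initial condition, c_1 = -2, c_2 = -3.
q(ln 3) = (-2)(3^4)(-1) + (-3)(3^2)(1) = 135.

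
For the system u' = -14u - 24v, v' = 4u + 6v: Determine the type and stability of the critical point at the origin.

stable node

A = [[-14,-24],[4,6]]; det(A-λI) = λ^2 + 8λ + 12.
λ = -6, -2: both negative.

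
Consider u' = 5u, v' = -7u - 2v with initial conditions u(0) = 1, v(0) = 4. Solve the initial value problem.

Coefficient matrix A = [[5, 0], [-7, -2]].
Characteristic polynomial det(A - λI) = λ^2 - 3λ - 10 = 0.
Eigenvalues λ = -2, 5.
For λ=-2: (A-λI) row 1 is [7, 0], so an eigenvector is (0, -1).
For λ=5: (A-λI) row 2 is [-7, -7], so an eigenvector is (-1, 1).
General solution: c_1e^(-2t)(0,-1) + c_2e^(5t)(-1,1).
Applying u(0)=1, v(0)=4 gives c_1=-5, c_2=-1.

u(t) = e^(5t), v(t) = -e^(5t) + 5e^(-2t)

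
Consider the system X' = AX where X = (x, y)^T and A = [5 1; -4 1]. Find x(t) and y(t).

Coefficient matrix A = [[5, 1], [-4, 1]].
Characteristic polynomial det(A - λI) = λ^2 - 6λ + 9 = 0.
Single eigenvalue λ = 3 with algebraic multiplicity 2.
Eigenvector v = (1,-2); generalized eigenvector w with (A-λI)w=v is (2,-3).
General solution: e^(3t)[c_1·v + c_2·(t·v + w)].

x(t) = c_1e^(3t) + c_2te^(3t) + 2c_2e^(3t), y(t) = -2c_1e^(3t) - 2c_2te^(3t) - 3c_2e^(3t)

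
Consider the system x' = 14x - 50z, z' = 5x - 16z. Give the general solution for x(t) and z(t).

Coefficient matrix A = [[14, -50], [5, -16]].
Characteristic polynomial det(A - λI) = λ^2 + 2λ + 26 = 0.
Eigenvalues λ = -1 ± 5i (complex conjugate pair).
For λ=-1+5i: an eigenvector is (1,0) - i(3,1) = (1 - 3i, 0 - i).
A real fundamental pair from Re and Im of e^((-1+5i)t)v: X_1 = e^(-t)(cos(5t)·(1,0) + sin(5t)·(3,1)), X_2 = e^(-t)(sin(5t)·(1,0) - cos(5t)·(3,1)).
General solution: c_1X_1 + c_2X_2.

x(t) = 3c_1e^(-t)sin(5t) + c_1e^(-t)cos(5t) + c_2e^(-t)sin(5t) - 3c_2e^(-t)cos(5t), z(t) = c_1e^(-t)sin(5t) - c_2e^(-t)cos(5t)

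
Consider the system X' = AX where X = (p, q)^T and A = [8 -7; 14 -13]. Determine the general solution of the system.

p(t) = c_1e^(-6t) - c_2e^(t), q(t) = 2c_1e^(-6t) - c_2e^(t)

Coefficient matrix A = [[8, -7], [14, -13]].
Characteristic polynomial det(A - λI) = λ^2 + 5λ - 6 = 0.
Eigenvalues λ = -6, 1.
For λ=-6: (A-λI) row 1 is [14, -7], so an eigenvector is (1, 2).
For λ=1: (A-λI) row 1 is [7, -7], so an eigenvector is (-1, -1).
General solution: c_1e^(-6t)(1,2) + c_2e^(t)(-1,-1).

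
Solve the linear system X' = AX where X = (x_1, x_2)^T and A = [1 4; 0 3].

x_1(t) = -2K_1e^(3t) - K_2e^(t), x_2(t) = -K_1e^(3t)

Coefficient matrix A = [[1, 4], [0, 3]].
Characteristic polynomial det(A - λI) = λ^2 - 4λ + 3 = 0.
Eigenvalues λ = 3, 1.
For λ=3: (A-λI) row 1 is [-2, 4], so an eigenvector is (-2, -1).
For λ=1: (A-λI) row 1 is [0, 4], so an eigenvector is (-1, 0).
General solution: K_1e^(3t)(-2,-1) + K_2e^(t)(-1,0).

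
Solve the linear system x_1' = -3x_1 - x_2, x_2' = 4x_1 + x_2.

x_1(t) = K_1e^(-t) + K_2te^(-t) - K_2e^(-t), x_2(t) = -2K_1e^(-t) - 2K_2te^(-t) + K_2e^(-t)

Coefficient matrix A = [[-3, -1], [4, 1]].
Characteristic polynomial det(A - λI) = λ^2 + 2λ + 1 = 0.
Single eigenvalue λ = -1 with algebraic multiplicity 2.
Eigenvector v = (1,-2); generalized eigenvector w with (A-λI)w=v is (-1,1).
General solution: e^(-t)[K_1·v + K_2·(t·v + w)].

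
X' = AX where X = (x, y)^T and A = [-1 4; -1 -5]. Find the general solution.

x(t) = 2C_1e^(-3t) + 2C_2te^(-3t) - 3C_2e^(-3t), y(t) = -C_1e^(-3t) - C_2te^(-3t) + 2C_2e^(-3t)

Coefficient matrix A = [[-1, 4], [-1, -5]].
Characteristic polynomial det(A - λI) = λ^2 + 6λ + 9 = 0.
Single eigenvalue λ = -3 with algebraic multiplicity 2.
Eigenvector v = (2,-1); generalized eigenvector w with (A-λI)w=v is (-3,2).
General solution: e^(-3t)[C_1·v + C_2·(t·v + w)].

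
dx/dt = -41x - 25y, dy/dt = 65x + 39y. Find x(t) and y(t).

x(t) = -K_1e^(-t)sin(5t) + 2K_1e^(-t)cos(5t) + 2K_2e^(-t)sin(5t) + K_2e^(-t)cos(5t), y(t) = 2K_1e^(-t)sin(5t) - 3K_1e^(-t)cos(5t) - 3K_2e^(-t)sin(5t) - 2K_2e^(-t)cos(5t)

Coefficient matrix A = [[-41, -25], [65, 39]].
Characteristic polynomial det(A - λI) = λ^2 + 2λ + 26 = 0.
Eigenvalues λ = -1 ± 5i (complex conjugate pair).
For λ=-1+5i: an eigenvector is (2,-3) - i(-1,2) = (2 + i, -3 - 2i).
A real fundamental pair from Re and Im of e^((-1+5i)t)v: X_1 = e^(-t)(cos(5t)·(2,-3) + sin(5t)·(-1,2)), X_2 = e^(-t)(sin(5t)·(2,-3) - cos(5t)·(-1,2)).
General solution: K_1X_1 + K_2X_2.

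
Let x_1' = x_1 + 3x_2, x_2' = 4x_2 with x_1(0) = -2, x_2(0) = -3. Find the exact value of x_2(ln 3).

-243

A = [[1,3],[0,4]]; eigenvalues λ = 1, 4.
Eigenvectors: (1,0) for λ=1, (-1,-1) for λ=4.
From the initial condition, c_1 = 1, c_2 = 3.
x_2(ln 3) = (1)(3^1)(0) + (3)(3^4)(-1) = -243.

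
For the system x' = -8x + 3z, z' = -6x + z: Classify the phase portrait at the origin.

stable node

A = [[-8,3],[-6,1]]; det(A-λI) = λ^2 + 7λ + 10.
λ = -2, -5: both negative.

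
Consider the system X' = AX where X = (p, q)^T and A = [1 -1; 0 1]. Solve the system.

p(t) = C_1e^(t) + C_2te^(t) + 2C_2e^(t), q(t) = -C_2e^(t)

Coefficient matrix A = [[1, -1], [0, 1]].
Characteristic polynomial det(A - λI) = λ^2 - 2λ + 1 = 0.
Single eigenvalue λ = 1 with algebraic multiplicity 2.
Eigenvector v = (1,0); generalized eigenvector w with (A-λI)w=v is (2,-1).
General solution: e^(t)[C_1·v + C_2·(t·v + w)].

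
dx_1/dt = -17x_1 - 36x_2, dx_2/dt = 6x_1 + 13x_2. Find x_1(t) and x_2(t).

x_1(t) = -2c_1e^(t) + 3c_2e^(-5t), x_2(t) = c_1e^(t) - c_2e^(-5t)

Coefficient matrix A = [[-17, -36], [6, 13]].
Characteristic polynomial det(A - λI) = λ^2 + 4λ - 5 = 0.
Eigenvalues λ = 1, -5.
For λ=1: (A-λI) row 1 is [-18, -36], so an eigenvector is (-2, 1).
For λ=-5: (A-λI) row 1 is [-12, -36], so an eigenvector is (3, -1).
General solution: c_1e^(t)(-2,1) + c_2e^(-5t)(3,-1).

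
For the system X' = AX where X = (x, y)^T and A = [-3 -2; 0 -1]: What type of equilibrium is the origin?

A = [[-3,-2],[0,-1]]; det(A-λI) = λ^2 + 4λ + 3.
λ = -1, -3: both negative.

stable node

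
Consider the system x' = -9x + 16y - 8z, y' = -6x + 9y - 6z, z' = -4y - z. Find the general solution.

Coefficient matrix A = [[-9, 16, -8], [-6, 9, -6], [0, -4, -1]].
det(A - λI) = 0 gives eigenvalues λ = -1, -3, 3.
For λ=-1: eigenvector (-1,0,1).
For λ=-3: eigenvector (0,1,2).
For λ=3: eigenvector (-2,-1,1).
General solution: C_1e^(-t)(-1,0,1) + C_2e^(-3t)(0,1,2) + C_3e^(3t)(-2,-1,1).

x(t) = -C_1e^(-t) - 2C_3e^(3t), y(t) = C_2e^(-3t) - C_3e^(3t), z(t) = C_1e^(-t) + 2C_2e^(-3t) + C_3e^(3t)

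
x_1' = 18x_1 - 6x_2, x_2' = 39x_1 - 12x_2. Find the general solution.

x_1(t) = C_1e^(3t)sin(3t) - C_1e^(3t)cos(3t) - C_2e^(3t)sin(3t) - C_2e^(3t)cos(3t), x_2(t) = 2C_1e^(3t)sin(3t) - 3C_1e^(3t)cos(3t) - 3C_2e^(3t)sin(3t) - 2C_2e^(3t)cos(3t)

Coefficient matrix A = [[18, -6], [39, -12]].
Characteristic polynomial det(A - λI) = λ^2 - 6λ + 18 = 0.
Eigenvalues λ = 3 ± 3i (complex conjugate pair).
For λ=3+3i: an eigenvector is (-1,-3) - i(1,2) = (-1 - i, -3 - 2i).
A real fundamental pair from Re and Im of e^((3+3i)t)v: X_1 = e^(3t)(cos(3t)·(-1,-3) + sin(3t)·(1,2)), X_2 = e^(3t)(sin(3t)·(-1,-3) - cos(3t)·(1,2)).
General solution: C_1X_1 + C_2X_2.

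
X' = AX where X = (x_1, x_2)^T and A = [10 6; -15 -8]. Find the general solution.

x_1(t) = C_1e^(t)sin(3t) - C_1e^(t)cos(3t) - C_2e^(t)sin(3t) - C_2e^(t)cos(3t), x_2(t) = -C_1e^(t)sin(3t) + 2C_1e^(t)cos(3t) + 2C_2e^(t)sin(3t) + C_2e^(t)cos(3t)

Coefficient matrix A = [[10, 6], [-15, -8]].
Characteristic polynomial det(A - λI) = λ^2 - 2λ + 10 = 0.
Eigenvalues λ = 1 ± 3i (complex conjugate pair).
For λ=1+3i: an eigenvector is (-1,2) - i(1,-1) = (-1 - i, 2 + i).
A real fundamental pair from Re and Im of e^((1+3i)t)v: X_1 = e^(t)(cos(3t)·(-1,2) + sin(3t)·(1,-1)), X_2 = e^(t)(sin(3t)·(-1,2) - cos(3t)·(1,-1)).
General solution: C_1X_1 + C_2X_2.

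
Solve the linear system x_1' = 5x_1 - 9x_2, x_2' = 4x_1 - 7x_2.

Coefficient matrix A = [[5, -9], [4, -7]].
Characteristic polynomial det(A - λI) = λ^2 + 2λ + 1 = 0.
Single eigenvalue λ = -1 with algebraic multiplicity 2.
Eigenvector v = (3,2); generalized eigenvector w with (A-λI)w=v is (2,1).
General solution: e^(-t)[C_1·v + C_2·(t·v + w)].

x_1(t) = 3C_1e^(-t) + 3C_2te^(-t) + 2C_2e^(-t), x_2(t) = 2C_1e^(-t) + 2C_2te^(-t) + C_2e^(-t)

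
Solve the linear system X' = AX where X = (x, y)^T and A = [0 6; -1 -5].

x(t) = -2c_1e^(-3t) + 3c_2e^(-2t), y(t) = c_1e^(-3t) - c_2e^(-2t)

Coefficient matrix A = [[0, 6], [-1, -5]].
Characteristic polynomial det(A - λI) = λ^2 + 5λ + 6 = 0.
Eigenvalues λ = -3, -2.
For λ=-3: (A-λI) row 1 is [3, 6], so an eigenvector is (-2, 1).
For λ=-2: (A-λI) row 1 is [2, 6], so an eigenvector is (3, -1).
General solution: c_1e^(-3t)(-2,1) + c_2e^(-2t)(3,-1).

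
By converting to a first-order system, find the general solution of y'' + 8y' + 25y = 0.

Let x_1 = y, x_2 = y'. Then x_1' = x_2 and x_2' = -25x_1 - 8x_2.
A = [[0,1],[-25,-8]]; det(A-λI) = λ^2 + 8λ + 25.
Eigenvalues λ = -4 ± 3i.

y(t) = C_1e^(-4t)cos(3t) + C_2e^(-4t)sin(3t)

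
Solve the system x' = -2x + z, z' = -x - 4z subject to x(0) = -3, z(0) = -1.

Coefficient matrix A = [[-2, 1], [-1, -4]].
Characteristic polynomial det(A - λI) = λ^2 + 6λ + 9 = 0.
Single eigenvalue λ = -3 with algebraic multiplicity 2.
Eigenvector v = (1,-1); generalized eigenvector w with (A-λI)w=v is (3,-2).
General solution: e^(-3t)[K_1·v + K_2·(t·v + w)].
Applying x(0)=-3, z(0)=-1 gives K_1=9, K_2=-4.

x(t) = -4te^(-3t) - 3e^(-3t), z(t) = 4te^(-3t) - e^(-3t)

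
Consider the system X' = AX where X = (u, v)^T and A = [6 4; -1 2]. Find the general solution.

Coefficient matrix A = [[6, 4], [-1, 2]].
Characteristic polynomial det(A - λI) = λ^2 - 8λ + 16 = 0.
Single eigenvalue λ = 4 with algebraic multiplicity 2.
Eigenvector v = (2,-1); generalized eigenvector w with (A-λI)w=v is (1,0).
General solution: e^(4t)[c_1·v + c_2·(t·v + w)].

u(t) = 2c_1e^(4t) + 2c_2te^(4t) + c_2e^(4t), v(t) = -c_1e^(4t) - c_2te^(4t)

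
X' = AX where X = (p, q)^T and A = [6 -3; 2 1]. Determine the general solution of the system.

Coefficient matrix A = [[6, -3], [2, 1]].
Characteristic polynomial det(A - λI) = λ^2 - 7λ + 12 = 0.
Eigenvalues λ = 3, 4.
For λ=3: (A-λI) row 1 is [3, -3], so an eigenvector is (1, 1).
For λ=4: (A-λI) row 1 is [2, -3], so an eigenvector is (-3, -2).
General solution: c_1e^(3t)(1,1) + c_2e^(4t)(-3,-2).

p(t) = c_1e^(3t) - 3c_2e^(4t), q(t) = c_1e^(3t) - 2c_2e^(4t)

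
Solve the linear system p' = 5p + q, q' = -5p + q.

Coefficient matrix A = [[5, 1], [-5, 1]].
Characteristic polynomial det(A - λI) = λ^2 - 6λ + 10 = 0.
Eigenvalues λ = 3 ± i (complex conjugate pair).
For λ=3+i: an eigenvector is (0,-1) - i(-1,2) = (0 + i, -1 - 2i).
A real fundamental pair from Re and Im of e^((3+i)t)v: X_1 = e^(3t)(cos(t)·(0,-1) + sin(t)·(-1,2)), X_2 = e^(3t)(sin(t)·(0,-1) - cos(t)·(-1,2)).
General solution: K_1X_1 + K_2X_2.

p(t) = -K_1e^(3t)sin(t) + K_2e^(3t)cos(t), q(t) = 2K_1e^(3t)sin(t) - K_1e^(3t)cos(t) - K_2e^(3t)sin(t) - 2K_2e^(3t)cos(t)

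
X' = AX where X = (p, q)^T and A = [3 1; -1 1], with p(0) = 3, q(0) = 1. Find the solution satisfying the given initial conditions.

p(t) = 4te^(2t) + 3e^(2t), q(t) = -4te^(2t) + e^(2t)

Coefficient matrix A = [[3, 1], [-1, 1]].
Characteristic polynomial det(A - λI) = λ^2 - 4λ + 4 = 0.
Single eigenvalue λ = 2 with algebraic multiplicity 2.
Eigenvector v = (1,-1); generalized eigenvector w with (A-λI)w=v is (0,1).
General solution: e^(2t)[c_1·v + c_2·(t·v + w)].
Applying p(0)=3, q(0)=1 gives c_1=3, c_2=4.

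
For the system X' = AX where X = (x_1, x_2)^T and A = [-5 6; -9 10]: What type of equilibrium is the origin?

A = [[-5,6],[-9,10]]; det(A-λI) = λ^2 - 5λ + 4.
λ = 1, 4: both positive.

unstable node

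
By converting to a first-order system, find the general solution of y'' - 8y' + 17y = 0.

y(t) = c_1e^(4t)cos(t) + c_2e^(4t)sin(t)

Let x_1 = y, x_2 = y'. Then x_1' = x_2 and x_2' = -17x_1 + 8x_2.
A = [[0,1],[-17,8]]; det(A-λI) = λ^2 - 8λ + 17.
Eigenvalues λ = 4 ± i.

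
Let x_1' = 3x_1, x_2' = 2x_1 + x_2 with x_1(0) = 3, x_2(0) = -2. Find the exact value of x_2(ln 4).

172

A = [[3,0],[2,1]]; eigenvalues λ = 1, 3.
Eigenvectors: (0,1) for λ=1, (-1,-1) for λ=3.
From the initial condition, c_1 = -5, c_2 = -3.
x_2(ln 4) = (-5)(4^1)(1) + (-3)(4^3)(-1) = 172.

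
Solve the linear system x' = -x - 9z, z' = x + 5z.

Coefficient matrix A = [[-1, -9], [1, 5]].
Characteristic polynomial det(A - λI) = λ^2 - 4λ + 4 = 0.
Single eigenvalue λ = 2 with algebraic multiplicity 2.
Eigenvector v = (3,-1); generalized eigenvector w with (A-λI)w=v is (-1,0).
General solution: e^(2t)[C_1·v + C_2·(t·v + w)].

x(t) = 3C_1e^(2t) + 3C_2te^(2t) - C_2e^(2t), z(t) = -C_1e^(2t) - C_2te^(2t)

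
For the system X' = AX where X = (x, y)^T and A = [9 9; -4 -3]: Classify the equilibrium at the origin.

A = [[9,9],[-4,-3]]; det(A-λI) = λ^2 - 6λ + 9.
repeated λ = 3 with a single eigenvector.

unstable improper node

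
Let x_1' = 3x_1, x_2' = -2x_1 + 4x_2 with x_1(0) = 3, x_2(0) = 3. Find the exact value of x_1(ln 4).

192

A = [[3,0],[-2,4]]; eigenvalues λ = 4, 3.
Eigenvectors: (0,1) for λ=4, (-1,-2) for λ=3.
From the initial condition, c_1 = -3, c_2 = -3.
x_1(ln 4) = (-3)(4^4)(0) + (-3)(4^3)(-1) = 192.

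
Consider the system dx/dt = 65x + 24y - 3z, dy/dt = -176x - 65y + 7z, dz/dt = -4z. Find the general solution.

Coefficient matrix A = [[65, 24, -3], [-176, -65, 7], [0, 0, -4]].
det(A - λI) = 0 gives eigenvalues λ = 1, -4, -1.
For λ=1: eigenvector (3,-8,0).
For λ=-4: eigenvector (-1,3,1).
For λ=-1: eigenvector (-4,11,0).
General solution: K_1e^(t)(3,-8,0) + K_2e^(-4t)(-1,3,1) + K_3e^(-t)(-4,11,0).

x(t) = 3K_1e^(t) - K_2e^(-4t) - 4K_3e^(-t), y(t) = -8K_1e^(t) + 3K_2e^(-4t) + 11K_3e^(-t), z(t) = K_2e^(-4t)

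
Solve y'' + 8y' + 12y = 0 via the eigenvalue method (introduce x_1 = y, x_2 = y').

Let x_1 = y, x_2 = y'. Then x_1' = x_2 and x_2' = -12x_1 - 8x_2.
A = [[0,1],[-12,-8]]; det(A-λI) = λ^2 + 8λ + 12.
Eigenvalues λ = -2, -6 with eigenvectors (1,-2), (1,-6).

y(t) = c_1e^(-2t) + c_2e^(-6t)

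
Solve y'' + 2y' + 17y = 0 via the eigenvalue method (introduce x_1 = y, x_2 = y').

y(t) = C_1e^(-t)cos(4t) + C_2e^(-t)sin(4t)

Let x_1 = y, x_2 = y'. Then x_1' = x_2 and x_2' = -17x_1 - 2x_2.
A = [[0,1],[-17,-2]]; det(A-λI) = λ^2 + 2λ + 17.
Eigenvalues λ = -1 ± 4i.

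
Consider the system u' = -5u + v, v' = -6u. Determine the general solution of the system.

u(t) = C_1e^(-3t) - C_2e^(-2t), v(t) = 2C_1e^(-3t) - 3C_2e^(-2t)

Coefficient matrix A = [[-5, 1], [-6, 0]].
Characteristic polynomial det(A - λI) = λ^2 + 5λ + 6 = 0.
Eigenvalues λ = -3, -2.
For λ=-3: (A-λI) row 1 is [-2, 1], so an eigenvector is (1, 2).
For λ=-2: (A-λI) row 1 is [-3, 1], so an eigenvector is (-1, -3).
General solution: C_1e^(-3t)(1,2) + C_2e^(-2t)(-1,-3).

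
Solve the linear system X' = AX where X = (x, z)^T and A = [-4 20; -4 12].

Coefficient matrix A = [[-4, 20], [-4, 12]].
Characteristic polynomial det(A - λI) = λ^2 - 8λ + 32 = 0.
Eigenvalues λ = 4 ± 4i (complex conjugate pair).
For λ=4+4i: an eigenvector is (2,1) - i(1,0) = (2 - i, 1).
A real fundamental pair from Re and Im of e^((4+4i)t)v: X_1 = e^(4t)(cos(4t)·(2,1) + sin(4t)·(1,0)), X_2 = e^(4t)(sin(4t)·(2,1) - cos(4t)·(1,0)).
General solution: C_1X_1 + C_2X_2.

x(t) = C_1e^(4t)sin(4t) + 2C_1e^(4t)cos(4t) + 2C_2e^(4t)sin(4t) - C_2e^(4t)cos(4t), z(t) = C_1e^(4t)cos(4t) + C_2e^(4t)sin(4t)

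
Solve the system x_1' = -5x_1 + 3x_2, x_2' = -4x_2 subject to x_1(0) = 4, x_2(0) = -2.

Coefficient matrix A = [[-5, 3], [0, -4]].
Characteristic polynomial det(A - λI) = λ^2 + 9λ + 20 = 0.
Eigenvalues λ = -4, -5.
For λ=-4: (A-λI) row 1 is [-1, 3], so an eigenvector is (-3, -1).
For λ=-5: (A-λI) row 1 is [0, 3], so an eigenvector is (1, 0).
General solution: c_1e^(-4t)(-3,-1) + c_2e^(-5t)(1,0).
Applying x_1(0)=4, x_2(0)=-2 gives c_1=2, c_2=10.

x_1(t) = -6e^(-4t) + 10e^(-5t), x_2(t) = -2e^(-4t)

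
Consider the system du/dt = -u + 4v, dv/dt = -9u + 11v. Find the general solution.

u(t) = -2C_1e^(5t) - 2C_2te^(5t) + C_2e^(5t), v(t) = -3C_1e^(5t) - 3C_2te^(5t) + C_2e^(5t)

Coefficient matrix A = [[-1, 4], [-9, 11]].
Characteristic polynomial det(A - λI) = λ^2 - 10λ + 25 = 0.
Single eigenvalue λ = 5 with algebraic multiplicity 2.
Eigenvector v = (-2,-3); generalized eigenvector w with (A-λI)w=v is (1,1).
General solution: e^(5t)[C_1·v + C_2·(t·v + w)].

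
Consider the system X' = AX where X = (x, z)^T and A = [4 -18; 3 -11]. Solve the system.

x(t) = 2K_1e^(-5t) + 3K_2e^(-2t), z(t) = K_1e^(-5t) + K_2e^(-2t)

Coefficient matrix A = [[4, -18], [3, -11]].
Characteristic polynomial det(A - λI) = λ^2 + 7λ + 10 = 0.
Eigenvalues λ = -5, -2.
For λ=-5: (A-λI) row 1 is [9, -18], so an eigenvector is (2, 1).
For λ=-2: (A-λI) row 1 is [6, -18], so an eigenvector is (3, 1).
General solution: K_1e^(-5t)(2,1) + K_2e^(-2t)(3,1).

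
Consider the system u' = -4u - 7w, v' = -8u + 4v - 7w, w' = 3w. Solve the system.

u(t) = c_1e^(-4t) - c_2e^(3t), v(t) = c_1e^(-4t) - c_2e^(3t) + c_3e^(4t), w(t) = c_2e^(3t)

Coefficient matrix A = [[-4, 0, -7], [-8, 4, -7], [0, 0, 3]].
det(A - λI) = 0 gives eigenvalues λ = -4, 3, 4.
For λ=-4: eigenvector (1,1,0).
For λ=3: eigenvector (-1,-1,1).
For λ=4: eigenvector (0,1,0).
General solution: c_1e^(-4t)(1,1,0) + c_2e^(3t)(-1,-1,1) + c_3e^(4t)(0,1,0).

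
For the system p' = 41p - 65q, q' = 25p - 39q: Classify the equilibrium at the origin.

A = [[41,-65],[25,-39]]; det(A-λI) = λ^2 - 2λ + 26.
λ = 1 ± 5i: positive real part.

unstable spiral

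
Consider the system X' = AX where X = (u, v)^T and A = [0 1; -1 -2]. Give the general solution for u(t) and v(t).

u(t) = C_1e^(-t) + C_2te^(-t) - 2C_2e^(-t), v(t) = -C_1e^(-t) - C_2te^(-t) + 3C_2e^(-t)

Coefficient matrix A = [[0, 1], [-1, -2]].
Characteristic polynomial det(A - λI) = λ^2 + 2λ + 1 = 0.
Single eigenvalue λ = -1 with algebraic multiplicity 2.
Eigenvector v = (1,-1); generalized eigenvector w with (A-λI)w=v is (-2,3).
General solution: e^(-t)[C_1·v + C_2·(t·v + w)].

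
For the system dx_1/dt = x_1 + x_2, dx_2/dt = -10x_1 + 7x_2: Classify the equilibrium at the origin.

unstable spiral

A = [[1,1],[-10,7]]; det(A-λI) = λ^2 - 8λ + 17.
λ = 4 ± i: positive real part.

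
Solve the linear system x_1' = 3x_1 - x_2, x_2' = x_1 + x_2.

x_1(t) = C_1e^(2t) + C_2te^(2t), x_2(t) = C_1e^(2t) + C_2te^(2t) - C_2e^(2t)

Coefficient matrix A = [[3, -1], [1, 1]].
Characteristic polynomial det(A - λI) = λ^2 - 4λ + 4 = 0.
Single eigenvalue λ = 2 with algebraic multiplicity 2.
Eigenvector v = (1,1); generalized eigenvector w with (A-λI)w=v is (0,-1).
General solution: e^(2t)[C_1·v + C_2·(t·v + w)].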